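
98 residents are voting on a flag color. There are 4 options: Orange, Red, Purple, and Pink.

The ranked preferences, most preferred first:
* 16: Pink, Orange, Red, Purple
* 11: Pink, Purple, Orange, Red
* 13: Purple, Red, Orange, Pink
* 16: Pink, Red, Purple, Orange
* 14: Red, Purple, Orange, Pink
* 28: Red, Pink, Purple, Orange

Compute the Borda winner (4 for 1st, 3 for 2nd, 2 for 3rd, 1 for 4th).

Orange: 16×3 + 11×2 + 13×2 + 16×1 + 14×2 + 28×1 = 168
Red: 16×2 + 11×1 + 13×3 + 16×3 + 14×4 + 28×4 = 298
Purple: 16×1 + 11×3 + 13×4 + 16×2 + 14×3 + 28×2 = 231
Pink: 16×4 + 11×4 + 13×1 + 16×4 + 14×1 + 28×3 = 283

Red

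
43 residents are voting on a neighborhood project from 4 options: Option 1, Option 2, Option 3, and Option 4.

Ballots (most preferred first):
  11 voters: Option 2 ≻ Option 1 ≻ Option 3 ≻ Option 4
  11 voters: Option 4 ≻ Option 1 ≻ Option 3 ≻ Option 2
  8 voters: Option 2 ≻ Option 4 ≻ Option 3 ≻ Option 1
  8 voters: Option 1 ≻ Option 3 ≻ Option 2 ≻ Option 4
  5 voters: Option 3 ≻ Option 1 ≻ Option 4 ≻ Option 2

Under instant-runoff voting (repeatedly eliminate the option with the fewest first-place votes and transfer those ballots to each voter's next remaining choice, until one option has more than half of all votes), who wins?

Round 1: Option 1 8, Option 2 19, Option 3 5, Option 4 11. Option 3 eliminated.
Round 2: Option 1 13, Option 2 19, Option 4 11. Option 4 eliminated.
Round 3: Option 1 24, Option 2 19. Option 1 has a majority (≥22).

Option 1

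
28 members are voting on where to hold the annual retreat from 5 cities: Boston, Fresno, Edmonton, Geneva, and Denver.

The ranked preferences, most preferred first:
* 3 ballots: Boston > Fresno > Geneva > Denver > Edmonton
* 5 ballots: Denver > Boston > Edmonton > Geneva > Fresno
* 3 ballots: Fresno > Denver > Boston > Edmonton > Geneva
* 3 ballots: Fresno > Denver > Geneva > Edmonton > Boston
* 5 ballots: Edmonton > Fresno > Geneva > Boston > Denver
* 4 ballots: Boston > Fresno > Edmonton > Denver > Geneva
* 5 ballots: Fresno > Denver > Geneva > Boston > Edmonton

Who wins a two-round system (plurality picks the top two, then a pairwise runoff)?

Round 1 first-place votes: Boston 7, Fresno 11, Edmonton 5, Geneva 0, Denver 5. Fresno and Boston advance.
Runoff: Fresno is ranked above Boston on 16 ballots, Boston above Fresno on 12.

Fresno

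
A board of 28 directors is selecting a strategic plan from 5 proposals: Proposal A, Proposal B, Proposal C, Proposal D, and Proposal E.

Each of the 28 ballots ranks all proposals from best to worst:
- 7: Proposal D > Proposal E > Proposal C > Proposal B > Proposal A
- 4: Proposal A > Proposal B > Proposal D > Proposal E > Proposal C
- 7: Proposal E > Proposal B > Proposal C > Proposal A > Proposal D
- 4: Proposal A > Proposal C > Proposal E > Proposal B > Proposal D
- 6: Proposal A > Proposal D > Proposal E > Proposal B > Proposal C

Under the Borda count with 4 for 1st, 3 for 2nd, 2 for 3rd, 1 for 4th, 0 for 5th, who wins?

Proposal A: 7×0 + 4×4 + 7×1 + 4×4 + 6×4 = 63
Proposal B: 7×1 + 4×3 + 7×3 + 4×1 + 6×1 = 50
Proposal C: 7×2 + 4×0 + 7×2 + 4×3 + 6×0 = 40
Proposal D: 7×4 + 4×2 + 7×0 + 4×0 + 6×3 = 54
Proposal E: 7×3 + 4×1 + 7×4 + 4×2 + 6×2 = 73

Proposal E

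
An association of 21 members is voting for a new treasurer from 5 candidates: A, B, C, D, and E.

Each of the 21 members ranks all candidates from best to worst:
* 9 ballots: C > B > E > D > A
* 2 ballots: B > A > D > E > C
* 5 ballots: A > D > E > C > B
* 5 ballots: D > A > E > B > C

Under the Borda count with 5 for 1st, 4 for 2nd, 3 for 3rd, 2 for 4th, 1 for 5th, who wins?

A: 9×1 + 2×4 + 5×5 + 5×4 = 62
B: 9×4 + 2×5 + 5×1 + 5×2 = 61
C: 9×5 + 2×1 + 5×2 + 5×1 = 62
D: 9×2 + 2×3 + 5×4 + 5×5 = 69
E: 9×3 + 2×2 + 5×3 + 5×3 = 61

D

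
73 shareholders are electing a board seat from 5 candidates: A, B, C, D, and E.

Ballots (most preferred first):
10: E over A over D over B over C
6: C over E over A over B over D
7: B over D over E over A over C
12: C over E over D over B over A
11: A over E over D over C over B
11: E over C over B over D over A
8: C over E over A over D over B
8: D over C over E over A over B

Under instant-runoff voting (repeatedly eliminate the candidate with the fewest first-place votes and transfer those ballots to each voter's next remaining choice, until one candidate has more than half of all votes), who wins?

Round 1: A 11, B 7, C 26, D 8, E 21. B eliminated.
Round 2: A 11, C 26, D 15, E 21. A eliminated.
Round 3: C 26, D 15, E 32. D eliminated.
Round 4: C 34, E 39. E has a majority (≥37).

E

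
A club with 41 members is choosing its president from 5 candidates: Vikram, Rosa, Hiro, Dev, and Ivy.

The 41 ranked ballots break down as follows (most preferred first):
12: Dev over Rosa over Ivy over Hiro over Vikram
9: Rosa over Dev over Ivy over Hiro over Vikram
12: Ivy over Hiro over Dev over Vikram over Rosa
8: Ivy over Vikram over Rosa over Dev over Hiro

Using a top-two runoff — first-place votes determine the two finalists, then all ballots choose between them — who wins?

Dev

Round 1 first-place votes: Vikram 0, Rosa 9, Hiro 0, Dev 12, Ivy 20. Ivy and Dev advance.
Runoff: Ivy is ranked above Dev on 20 ballots, Dev above Ivy on 21.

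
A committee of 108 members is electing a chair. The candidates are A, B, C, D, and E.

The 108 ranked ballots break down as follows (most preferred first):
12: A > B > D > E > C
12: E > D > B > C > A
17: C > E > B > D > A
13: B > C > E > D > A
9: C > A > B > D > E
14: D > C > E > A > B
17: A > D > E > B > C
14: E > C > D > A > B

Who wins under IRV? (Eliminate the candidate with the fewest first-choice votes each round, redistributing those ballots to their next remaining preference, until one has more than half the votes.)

Round 1: A 29, B 13, C 26, D 14, E 26. B eliminated.
Round 2: A 29, C 39, D 14, E 26. D eliminated.
Round 3: A 29, C 53, E 26. E eliminated.
Round 4: A 29, C 79. C has a majority (≥55).

C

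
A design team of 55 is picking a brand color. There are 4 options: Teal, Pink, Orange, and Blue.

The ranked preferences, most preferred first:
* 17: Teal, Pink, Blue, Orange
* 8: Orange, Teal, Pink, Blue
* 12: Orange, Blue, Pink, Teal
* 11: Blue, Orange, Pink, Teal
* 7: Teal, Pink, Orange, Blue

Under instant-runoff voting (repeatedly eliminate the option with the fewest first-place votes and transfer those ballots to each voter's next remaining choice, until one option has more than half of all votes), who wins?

Orange

Round 1: Teal 24, Pink 0, Orange 20, Blue 11. Pink eliminated.
Round 2: Teal 24, Orange 20, Blue 11. Blue eliminated.
Round 3: Teal 24, Orange 31. Orange has a majority (≥28).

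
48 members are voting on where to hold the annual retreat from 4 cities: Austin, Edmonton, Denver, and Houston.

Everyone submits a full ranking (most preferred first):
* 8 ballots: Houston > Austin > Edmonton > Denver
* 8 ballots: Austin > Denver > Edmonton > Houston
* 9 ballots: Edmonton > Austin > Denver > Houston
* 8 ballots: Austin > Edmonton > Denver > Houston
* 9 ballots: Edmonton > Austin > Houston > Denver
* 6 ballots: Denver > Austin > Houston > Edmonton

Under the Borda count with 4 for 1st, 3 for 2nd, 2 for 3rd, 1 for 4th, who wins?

Austin

Austin: 8×3 + 8×4 + 9×3 + 8×4 + 9×3 + 6×3 = 160
Edmonton: 8×2 + 8×2 + 9×4 + 8×3 + 9×4 + 6×1 = 134
Denver: 8×1 + 8×3 + 9×2 + 8×2 + 9×1 + 6×4 = 99
Houston: 8×4 + 8×1 + 9×1 + 8×1 + 9×2 + 6×2 = 87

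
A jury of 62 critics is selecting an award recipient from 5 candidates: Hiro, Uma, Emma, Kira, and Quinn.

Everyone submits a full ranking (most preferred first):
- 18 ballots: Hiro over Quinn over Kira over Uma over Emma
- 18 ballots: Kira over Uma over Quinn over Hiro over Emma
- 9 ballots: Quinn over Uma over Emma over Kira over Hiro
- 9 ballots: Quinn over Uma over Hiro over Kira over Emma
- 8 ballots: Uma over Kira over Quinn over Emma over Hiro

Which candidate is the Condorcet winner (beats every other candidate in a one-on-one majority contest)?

Quinn

Quinn vs Hiro: 44–18
Quinn vs Uma: 36–26
Quinn vs Emma: 62–0
Quinn vs Kira: 36–26
Quinn beats every other candidate.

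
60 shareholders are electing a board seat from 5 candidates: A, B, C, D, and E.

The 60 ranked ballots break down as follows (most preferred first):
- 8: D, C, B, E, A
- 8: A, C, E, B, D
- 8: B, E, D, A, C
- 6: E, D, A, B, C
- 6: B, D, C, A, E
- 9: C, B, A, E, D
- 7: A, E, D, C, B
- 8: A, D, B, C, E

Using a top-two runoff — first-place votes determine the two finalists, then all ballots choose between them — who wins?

Round 1 first-place votes: A 23, B 14, C 9, D 8, E 6. A and B advance.
Runoff: A is ranked above B on 29 ballots, B above A on 31.

B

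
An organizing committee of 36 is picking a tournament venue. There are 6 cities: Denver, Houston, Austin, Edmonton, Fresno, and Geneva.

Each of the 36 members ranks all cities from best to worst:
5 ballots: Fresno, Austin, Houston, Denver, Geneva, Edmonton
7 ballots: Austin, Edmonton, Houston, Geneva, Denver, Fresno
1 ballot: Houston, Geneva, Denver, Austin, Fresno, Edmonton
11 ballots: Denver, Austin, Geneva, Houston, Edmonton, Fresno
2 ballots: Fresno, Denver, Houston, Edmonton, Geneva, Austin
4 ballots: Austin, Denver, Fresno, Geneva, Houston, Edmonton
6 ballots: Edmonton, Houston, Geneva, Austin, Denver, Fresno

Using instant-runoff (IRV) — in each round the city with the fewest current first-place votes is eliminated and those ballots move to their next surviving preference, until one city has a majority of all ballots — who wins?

Austin

Round 1: Denver 11, Houston 1, Austin 11, Edmonton 6, Fresno 7, Geneva 0. Geneva eliminated.
Round 2: Denver 11, Houston 1, Austin 11, Edmonton 6, Fresno 7. Houston eliminated.
Round 3: Denver 12, Austin 11, Edmonton 6, Fresno 7. Edmonton eliminated.
Round 4: Denver 12, Austin 17, Fresno 7. Fresno eliminated.
Round 5: Denver 14, Austin 22. Austin has a majority (≥19).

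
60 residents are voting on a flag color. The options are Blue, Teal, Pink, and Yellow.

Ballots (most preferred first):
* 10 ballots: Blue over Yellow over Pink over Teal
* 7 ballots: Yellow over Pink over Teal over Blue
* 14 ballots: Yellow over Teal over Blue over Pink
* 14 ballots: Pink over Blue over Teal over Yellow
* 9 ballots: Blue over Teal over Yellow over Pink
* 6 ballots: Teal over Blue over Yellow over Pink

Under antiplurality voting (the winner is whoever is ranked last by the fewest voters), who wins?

Last-place votes: Blue 7, Teal 10, Pink 29, Yellow 14.

Blue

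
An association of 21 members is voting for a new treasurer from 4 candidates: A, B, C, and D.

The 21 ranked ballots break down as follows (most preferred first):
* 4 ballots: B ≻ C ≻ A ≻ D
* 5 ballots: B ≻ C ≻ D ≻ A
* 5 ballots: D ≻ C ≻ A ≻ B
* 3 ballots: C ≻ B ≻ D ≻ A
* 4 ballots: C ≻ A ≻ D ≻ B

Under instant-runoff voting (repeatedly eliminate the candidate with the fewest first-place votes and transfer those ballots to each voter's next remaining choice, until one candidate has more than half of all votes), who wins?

Round 1: A 0, B 9, C 7, D 5. A eliminated.
Round 2: B 9, C 7, D 5. D eliminated.
Round 3: B 9, C 12. C has a majority (≥11).

C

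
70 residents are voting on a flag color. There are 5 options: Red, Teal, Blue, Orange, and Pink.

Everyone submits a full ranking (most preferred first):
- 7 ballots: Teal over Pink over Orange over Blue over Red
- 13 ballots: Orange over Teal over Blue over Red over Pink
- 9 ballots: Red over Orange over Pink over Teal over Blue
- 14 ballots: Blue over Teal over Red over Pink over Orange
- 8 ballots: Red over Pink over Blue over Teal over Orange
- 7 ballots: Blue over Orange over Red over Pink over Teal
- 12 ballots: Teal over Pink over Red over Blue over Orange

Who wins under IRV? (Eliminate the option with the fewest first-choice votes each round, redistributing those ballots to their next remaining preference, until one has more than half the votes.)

Round 1: Red 17, Teal 19, Blue 21, Orange 13, Pink 0. Pink eliminated.
Round 2: Red 17, Teal 19, Blue 21, Orange 13. Orange eliminated.
Round 3: Red 17, Teal 32, Blue 21. Red eliminated.
Round 4: Teal 41, Blue 29. Teal has a majority (≥36).

Teal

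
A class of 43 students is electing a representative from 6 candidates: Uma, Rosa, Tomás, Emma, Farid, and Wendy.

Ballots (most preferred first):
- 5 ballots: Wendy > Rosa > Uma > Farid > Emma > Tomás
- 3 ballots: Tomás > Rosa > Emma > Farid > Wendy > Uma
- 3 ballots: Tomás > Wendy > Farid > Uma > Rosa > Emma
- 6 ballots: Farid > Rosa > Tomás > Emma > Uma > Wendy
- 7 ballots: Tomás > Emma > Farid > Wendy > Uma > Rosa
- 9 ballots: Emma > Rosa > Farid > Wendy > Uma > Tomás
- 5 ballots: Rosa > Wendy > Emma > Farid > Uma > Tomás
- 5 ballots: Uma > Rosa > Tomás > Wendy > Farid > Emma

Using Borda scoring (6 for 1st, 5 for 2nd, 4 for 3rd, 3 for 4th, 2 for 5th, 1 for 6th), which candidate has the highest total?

Uma: 5×4 + 3×1 + 3×3 + 6×2 + 7×2 + 9×2 + 5×2 + 5×6 = 116
Rosa: 5×5 + 3×5 + 3×2 + 6×5 + 7×1 + 9×5 + 5×6 + 5×5 = 183
Tomás: 5×1 + 3×6 + 3×6 + 6×4 + 7×6 + 9×1 + 5×1 + 5×4 = 141
Emma: 5×2 + 3×4 + 3×1 + 6×3 + 7×5 + 9×6 + 5×4 + 5×1 = 157
Farid: 5×3 + 3×3 + 3×4 + 6×6 + 7×4 + 9×4 + 5×3 + 5×2 = 161
Wendy: 5×6 + 3×2 + 3×5 + 6×1 + 7×3 + 9×3 + 5×5 + 5×3 = 145

Rosa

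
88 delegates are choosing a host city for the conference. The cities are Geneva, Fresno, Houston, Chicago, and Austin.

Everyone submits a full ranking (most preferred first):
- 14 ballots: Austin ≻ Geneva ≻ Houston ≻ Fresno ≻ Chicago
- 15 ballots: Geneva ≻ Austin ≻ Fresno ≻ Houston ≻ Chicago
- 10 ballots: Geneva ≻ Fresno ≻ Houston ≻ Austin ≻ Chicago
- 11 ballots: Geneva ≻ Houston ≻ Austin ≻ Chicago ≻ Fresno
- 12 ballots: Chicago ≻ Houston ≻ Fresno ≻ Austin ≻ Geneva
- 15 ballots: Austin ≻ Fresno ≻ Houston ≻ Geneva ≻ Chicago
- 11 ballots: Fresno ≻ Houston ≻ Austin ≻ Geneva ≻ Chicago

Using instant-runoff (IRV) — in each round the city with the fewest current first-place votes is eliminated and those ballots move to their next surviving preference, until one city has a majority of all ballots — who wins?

Austin

Round 1: Geneva 36, Fresno 11, Houston 0, Chicago 12, Austin 29. Houston eliminated.
Round 2: Geneva 36, Fresno 11, Chicago 12, Austin 29. Fresno eliminated.
Round 3: Geneva 36, Chicago 12, Austin 40. Chicago eliminated.
Round 4: Geneva 36, Austin 52. Austin has a majority (≥45).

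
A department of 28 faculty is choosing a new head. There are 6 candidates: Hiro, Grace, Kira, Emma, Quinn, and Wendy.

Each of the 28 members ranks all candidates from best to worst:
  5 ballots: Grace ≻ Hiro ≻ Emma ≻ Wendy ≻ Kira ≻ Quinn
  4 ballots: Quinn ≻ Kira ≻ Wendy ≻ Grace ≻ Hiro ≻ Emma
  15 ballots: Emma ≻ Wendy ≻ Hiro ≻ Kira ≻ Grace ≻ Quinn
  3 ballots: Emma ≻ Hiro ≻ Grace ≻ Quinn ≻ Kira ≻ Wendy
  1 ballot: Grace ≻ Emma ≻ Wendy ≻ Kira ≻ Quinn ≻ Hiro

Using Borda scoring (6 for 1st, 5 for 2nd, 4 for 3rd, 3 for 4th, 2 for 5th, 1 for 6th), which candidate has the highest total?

Hiro: 5×5 + 4×2 + 15×4 + 3×5 + 1×1 = 109
Grace: 5×6 + 4×3 + 15×2 + 3×4 + 1×6 = 90
Kira: 5×2 + 4×5 + 15×3 + 3×2 + 1×3 = 84
Emma: 5×4 + 4×1 + 15×6 + 3×6 + 1×5 = 137
Quinn: 5×1 + 4×6 + 15×1 + 3×3 + 1×2 = 55
Wendy: 5×3 + 4×4 + 15×5 + 3×1 + 1×4 = 113

Emma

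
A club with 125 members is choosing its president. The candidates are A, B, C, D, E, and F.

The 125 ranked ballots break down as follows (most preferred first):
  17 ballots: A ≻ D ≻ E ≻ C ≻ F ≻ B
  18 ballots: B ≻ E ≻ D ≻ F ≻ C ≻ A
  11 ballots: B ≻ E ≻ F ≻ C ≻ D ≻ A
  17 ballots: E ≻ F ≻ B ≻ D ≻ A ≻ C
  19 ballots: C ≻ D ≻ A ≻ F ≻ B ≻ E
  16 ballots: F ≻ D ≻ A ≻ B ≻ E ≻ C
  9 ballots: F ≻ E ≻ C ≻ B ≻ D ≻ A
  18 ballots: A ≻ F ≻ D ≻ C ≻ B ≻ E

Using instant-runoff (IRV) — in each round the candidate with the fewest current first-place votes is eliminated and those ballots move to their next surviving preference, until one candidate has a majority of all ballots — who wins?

Round 1: A 35, B 29, C 19, D 0, E 17, F 25. D eliminated.
Round 2: A 35, B 29, C 19, E 17, F 25. E eliminated.
Round 3: A 35, B 29, C 19, F 42. C eliminated.
Round 4: A 54, B 29, F 42. B eliminated.
Round 5: A 54, F 71. F has a majority (≥63).

F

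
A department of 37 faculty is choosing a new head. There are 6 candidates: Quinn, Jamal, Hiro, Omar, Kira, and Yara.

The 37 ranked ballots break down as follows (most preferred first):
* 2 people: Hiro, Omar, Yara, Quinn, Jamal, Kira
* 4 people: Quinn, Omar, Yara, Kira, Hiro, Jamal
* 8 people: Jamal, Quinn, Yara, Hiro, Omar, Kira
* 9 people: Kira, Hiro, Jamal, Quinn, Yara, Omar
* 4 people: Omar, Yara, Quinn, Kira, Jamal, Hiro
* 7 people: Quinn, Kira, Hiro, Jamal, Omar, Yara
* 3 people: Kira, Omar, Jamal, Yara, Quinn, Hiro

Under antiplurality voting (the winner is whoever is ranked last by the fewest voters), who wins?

Quinn

Last-place votes: Quinn 0, Jamal 4, Hiro 7, Omar 9, Kira 10, Yara 7.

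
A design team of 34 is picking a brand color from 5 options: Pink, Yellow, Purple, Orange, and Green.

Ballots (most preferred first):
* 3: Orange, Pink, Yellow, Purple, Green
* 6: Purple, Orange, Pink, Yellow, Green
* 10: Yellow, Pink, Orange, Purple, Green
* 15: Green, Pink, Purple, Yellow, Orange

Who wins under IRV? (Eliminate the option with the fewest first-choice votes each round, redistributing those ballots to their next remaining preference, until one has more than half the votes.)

Round 1: Pink 0, Yellow 10, Purple 6, Orange 3, Green 15. Pink eliminated.
Round 2: Yellow 10, Purple 6, Orange 3, Green 15. Orange eliminated.
Round 3: Yellow 13, Purple 6, Green 15. Purple eliminated.
Round 4: Yellow 19, Green 15. Yellow has a majority (≥18).

Yellow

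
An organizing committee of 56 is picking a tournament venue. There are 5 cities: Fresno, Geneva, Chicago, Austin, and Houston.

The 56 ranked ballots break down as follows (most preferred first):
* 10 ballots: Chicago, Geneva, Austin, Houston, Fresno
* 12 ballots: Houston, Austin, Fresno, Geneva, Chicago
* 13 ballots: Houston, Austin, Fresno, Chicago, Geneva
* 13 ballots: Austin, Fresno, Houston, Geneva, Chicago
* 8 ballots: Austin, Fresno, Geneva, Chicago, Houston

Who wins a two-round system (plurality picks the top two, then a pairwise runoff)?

Austin

Round 1 first-place votes: Fresno 0, Geneva 0, Chicago 10, Austin 21, Houston 25. Houston and Austin advance.
Runoff: Houston is ranked above Austin on 25 ballots, Austin above Houston on 31.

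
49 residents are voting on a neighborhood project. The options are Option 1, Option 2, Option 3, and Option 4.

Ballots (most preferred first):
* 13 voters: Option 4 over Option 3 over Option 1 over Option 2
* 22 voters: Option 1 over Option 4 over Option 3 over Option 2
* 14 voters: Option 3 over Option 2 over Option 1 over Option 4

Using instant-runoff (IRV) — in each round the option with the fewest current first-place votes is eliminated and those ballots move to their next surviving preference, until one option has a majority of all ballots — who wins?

Option 3

Round 1: Option 1 22, Option 2 0, Option 3 14, Option 4 13. Option 2 eliminated.
Round 2: Option 1 22, Option 3 14, Option 4 13. Option 4 eliminated.
Round 3: Option 1 22, Option 3 27. Option 3 has a majority (≥25).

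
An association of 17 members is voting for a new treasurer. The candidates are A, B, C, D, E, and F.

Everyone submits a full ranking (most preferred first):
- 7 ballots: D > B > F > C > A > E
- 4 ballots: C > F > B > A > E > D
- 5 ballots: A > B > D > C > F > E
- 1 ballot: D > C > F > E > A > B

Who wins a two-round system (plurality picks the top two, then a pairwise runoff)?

Round 1 first-place votes: A 5, B 0, C 4, D 8, E 0, F 0. D and A advance.
Runoff: D is ranked above A on 8 ballots, A above D on 9.

A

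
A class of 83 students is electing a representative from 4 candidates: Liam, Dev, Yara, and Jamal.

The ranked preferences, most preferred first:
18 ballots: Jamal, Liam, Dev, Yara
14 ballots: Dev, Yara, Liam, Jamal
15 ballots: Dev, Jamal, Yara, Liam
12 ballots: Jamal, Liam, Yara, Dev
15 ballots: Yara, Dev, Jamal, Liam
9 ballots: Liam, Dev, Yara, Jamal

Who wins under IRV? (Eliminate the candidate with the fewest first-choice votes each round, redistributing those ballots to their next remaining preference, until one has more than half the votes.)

Round 1: Liam 9, Dev 29, Yara 15, Jamal 30. Liam eliminated.
Round 2: Dev 38, Yara 15, Jamal 30. Yara eliminated.
Round 3: Dev 53, Jamal 30. Dev has a majority (≥42).

Dev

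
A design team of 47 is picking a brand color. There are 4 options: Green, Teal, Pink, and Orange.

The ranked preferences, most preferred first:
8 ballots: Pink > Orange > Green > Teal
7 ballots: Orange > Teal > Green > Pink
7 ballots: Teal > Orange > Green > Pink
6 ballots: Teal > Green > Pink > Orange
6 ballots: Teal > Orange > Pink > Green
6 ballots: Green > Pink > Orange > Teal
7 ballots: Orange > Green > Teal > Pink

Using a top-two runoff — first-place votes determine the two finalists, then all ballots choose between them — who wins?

Round 1 first-place votes: Green 6, Teal 19, Pink 8, Orange 14. Teal and Orange advance.
Runoff: Teal is ranked above Orange on 19 ballots, Orange above Teal on 28.

Orange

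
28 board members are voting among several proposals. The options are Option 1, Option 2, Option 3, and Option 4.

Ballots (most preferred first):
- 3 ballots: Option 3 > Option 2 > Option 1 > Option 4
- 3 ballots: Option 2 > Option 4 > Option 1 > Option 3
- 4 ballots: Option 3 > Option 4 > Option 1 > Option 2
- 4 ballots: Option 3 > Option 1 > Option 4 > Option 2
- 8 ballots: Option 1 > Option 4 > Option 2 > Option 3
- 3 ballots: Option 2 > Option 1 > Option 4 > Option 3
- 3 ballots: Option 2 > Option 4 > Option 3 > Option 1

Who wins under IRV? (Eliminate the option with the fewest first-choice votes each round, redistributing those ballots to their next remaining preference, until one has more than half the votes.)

Option 2

Round 1: Option 1 8, Option 2 9, Option 3 11, Option 4 0. Option 4 eliminated.
Round 2: Option 1 8, Option 2 9, Option 3 11. Option 1 eliminated.
Round 3: Option 2 17, Option 3 11. Option 2 has a majority (≥15).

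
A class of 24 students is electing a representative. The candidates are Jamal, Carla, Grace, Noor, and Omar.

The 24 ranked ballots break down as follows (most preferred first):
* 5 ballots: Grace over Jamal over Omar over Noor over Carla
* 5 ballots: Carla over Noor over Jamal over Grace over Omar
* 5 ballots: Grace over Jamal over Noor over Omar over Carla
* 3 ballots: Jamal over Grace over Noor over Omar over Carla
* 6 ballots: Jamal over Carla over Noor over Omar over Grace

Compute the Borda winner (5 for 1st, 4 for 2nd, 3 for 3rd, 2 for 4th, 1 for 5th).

Jamal

Jamal: 5×4 + 5×3 + 5×4 + 3×5 + 6×5 = 100
Carla: 5×1 + 5×5 + 5×1 + 3×1 + 6×4 = 62
Grace: 5×5 + 5×2 + 5×5 + 3×4 + 6×1 = 78
Noor: 5×2 + 5×4 + 5×3 + 3×3 + 6×3 = 72
Omar: 5×3 + 5×1 + 5×2 + 3×2 + 6×2 = 48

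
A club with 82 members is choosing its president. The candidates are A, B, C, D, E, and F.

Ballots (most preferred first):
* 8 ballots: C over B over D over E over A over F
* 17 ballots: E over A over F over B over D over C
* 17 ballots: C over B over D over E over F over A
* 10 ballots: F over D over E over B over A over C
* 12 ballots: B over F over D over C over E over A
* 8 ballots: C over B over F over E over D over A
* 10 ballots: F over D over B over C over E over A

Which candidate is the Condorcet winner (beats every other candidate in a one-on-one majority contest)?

B vs A: 65–17
B vs C: 49–33
B vs D: 62–20
B vs E: 55–27
B vs F: 45–37
B beats every other candidate.

B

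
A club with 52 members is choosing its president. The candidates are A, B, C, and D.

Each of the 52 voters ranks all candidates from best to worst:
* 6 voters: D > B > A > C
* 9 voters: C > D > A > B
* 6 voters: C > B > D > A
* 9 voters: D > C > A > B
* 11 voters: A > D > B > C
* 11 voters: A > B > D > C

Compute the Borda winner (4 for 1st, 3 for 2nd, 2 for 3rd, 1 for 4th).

D

A: 6×2 + 9×2 + 6×1 + 9×2 + 11×4 + 11×4 = 142
B: 6×3 + 9×1 + 6×3 + 9×1 + 11×2 + 11×3 = 109
C: 6×1 + 9×4 + 6×4 + 9×3 + 11×1 + 11×1 = 115
D: 6×4 + 9×3 + 6×2 + 9×4 + 11×3 + 11×2 = 154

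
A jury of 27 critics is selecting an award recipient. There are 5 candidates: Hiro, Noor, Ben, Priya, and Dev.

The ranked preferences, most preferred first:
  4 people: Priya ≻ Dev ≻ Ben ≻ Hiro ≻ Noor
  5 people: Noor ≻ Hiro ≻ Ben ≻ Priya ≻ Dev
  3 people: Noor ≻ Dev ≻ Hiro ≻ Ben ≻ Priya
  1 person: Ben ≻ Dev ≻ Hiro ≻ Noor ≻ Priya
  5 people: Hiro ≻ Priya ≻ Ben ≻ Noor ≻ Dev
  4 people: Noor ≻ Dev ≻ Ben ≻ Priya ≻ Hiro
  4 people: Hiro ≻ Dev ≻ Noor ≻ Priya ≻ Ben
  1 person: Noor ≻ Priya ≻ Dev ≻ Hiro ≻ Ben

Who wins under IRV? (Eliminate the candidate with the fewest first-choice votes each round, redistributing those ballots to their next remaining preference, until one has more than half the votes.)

Hiro

Round 1: Hiro 9, Noor 13, Ben 1, Priya 4, Dev 0. Dev eliminated.
Round 2: Hiro 9, Noor 13, Ben 1, Priya 4. Ben eliminated.
Round 3: Hiro 10, Noor 13, Priya 4. Priya eliminated.
Round 4: Hiro 14, Noor 13. Hiro has a majority (≥14).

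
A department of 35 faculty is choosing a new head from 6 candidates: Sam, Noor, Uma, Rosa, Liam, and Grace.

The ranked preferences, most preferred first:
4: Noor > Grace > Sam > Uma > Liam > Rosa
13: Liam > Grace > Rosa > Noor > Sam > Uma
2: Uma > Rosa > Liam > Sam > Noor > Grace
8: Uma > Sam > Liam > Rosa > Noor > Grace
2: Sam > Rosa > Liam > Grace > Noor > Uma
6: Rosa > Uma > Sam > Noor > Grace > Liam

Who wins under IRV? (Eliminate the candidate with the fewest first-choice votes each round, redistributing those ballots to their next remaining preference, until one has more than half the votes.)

Uma

Round 1: Sam 2, Noor 4, Uma 10, Rosa 6, Liam 13, Grace 0. Grace eliminated.
Round 2: Sam 2, Noor 4, Uma 10, Rosa 6, Liam 13. Sam eliminated.
Round 3: Noor 4, Uma 10, Rosa 8, Liam 13. Noor eliminated.
Round 4: Uma 14, Rosa 8, Liam 13. Rosa eliminated.
Round 5: Uma 20, Liam 15. Uma has a majority (≥18).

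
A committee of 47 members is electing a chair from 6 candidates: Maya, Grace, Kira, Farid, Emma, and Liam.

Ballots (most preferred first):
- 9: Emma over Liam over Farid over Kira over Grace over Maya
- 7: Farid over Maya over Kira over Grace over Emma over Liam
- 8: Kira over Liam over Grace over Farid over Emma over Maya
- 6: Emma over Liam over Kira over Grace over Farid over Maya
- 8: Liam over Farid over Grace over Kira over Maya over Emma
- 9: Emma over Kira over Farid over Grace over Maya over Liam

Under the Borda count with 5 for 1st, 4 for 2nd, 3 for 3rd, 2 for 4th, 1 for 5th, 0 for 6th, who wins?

Maya: 9×0 + 7×4 + 8×0 + 6×0 + 8×1 + 9×1 = 45
Grace: 9×1 + 7×2 + 8×3 + 6×2 + 8×3 + 9×2 = 101
Kira: 9×2 + 7×3 + 8×5 + 6×3 + 8×2 + 9×4 = 149
Farid: 9×3 + 7×5 + 8×2 + 6×1 + 8×4 + 9×3 = 143
Emma: 9×5 + 7×1 + 8×1 + 6×5 + 8×0 + 9×5 = 135
Liam: 9×4 + 7×0 + 8×4 + 6×4 + 8×5 + 9×0 = 132

Kira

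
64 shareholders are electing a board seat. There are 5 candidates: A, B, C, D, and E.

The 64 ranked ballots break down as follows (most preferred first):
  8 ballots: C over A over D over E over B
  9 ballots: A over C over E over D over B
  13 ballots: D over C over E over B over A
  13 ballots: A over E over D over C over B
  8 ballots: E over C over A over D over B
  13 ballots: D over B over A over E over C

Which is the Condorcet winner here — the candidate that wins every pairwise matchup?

A vs B: 38–26
A vs C: 35–29
A vs D: 38–26
A vs E: 43–21
A beats every other candidate.

A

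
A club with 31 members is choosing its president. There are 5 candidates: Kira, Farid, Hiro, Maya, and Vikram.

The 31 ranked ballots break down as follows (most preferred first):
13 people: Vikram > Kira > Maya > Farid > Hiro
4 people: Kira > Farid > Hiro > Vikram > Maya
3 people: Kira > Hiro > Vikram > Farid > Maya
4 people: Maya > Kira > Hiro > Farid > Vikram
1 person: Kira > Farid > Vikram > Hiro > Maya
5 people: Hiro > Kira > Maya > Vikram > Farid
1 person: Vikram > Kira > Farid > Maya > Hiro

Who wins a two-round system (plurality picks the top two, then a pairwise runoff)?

Kira

Round 1 first-place votes: Kira 8, Farid 0, Hiro 5, Maya 4, Vikram 14. Vikram and Kira advance.
Runoff: Vikram is ranked above Kira on 14 ballots, Kira above Vikram on 17.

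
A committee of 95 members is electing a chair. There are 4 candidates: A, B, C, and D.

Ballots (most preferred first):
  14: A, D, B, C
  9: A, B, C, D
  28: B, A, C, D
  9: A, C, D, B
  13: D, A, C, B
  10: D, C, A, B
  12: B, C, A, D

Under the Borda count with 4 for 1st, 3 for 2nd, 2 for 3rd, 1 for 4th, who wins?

A: 14×4 + 9×4 + 28×3 + 9×4 + 13×3 + 10×2 + 12×2 = 295
B: 14×2 + 9×3 + 28×4 + 9×1 + 13×1 + 10×1 + 12×4 = 247
C: 14×1 + 9×2 + 28×2 + 9×3 + 13×2 + 10×3 + 12×3 = 207
D: 14×3 + 9×1 + 28×1 + 9×2 + 13×4 + 10×4 + 12×1 = 201

A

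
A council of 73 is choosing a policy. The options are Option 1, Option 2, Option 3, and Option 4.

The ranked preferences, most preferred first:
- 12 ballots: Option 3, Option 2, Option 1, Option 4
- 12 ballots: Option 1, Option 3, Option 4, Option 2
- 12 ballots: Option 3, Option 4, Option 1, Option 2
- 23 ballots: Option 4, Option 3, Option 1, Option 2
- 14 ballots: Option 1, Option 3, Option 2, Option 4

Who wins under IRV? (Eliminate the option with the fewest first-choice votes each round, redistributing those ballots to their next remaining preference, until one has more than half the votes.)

Option 3

Round 1: Option 1 26, Option 2 0, Option 3 24, Option 4 23. Option 2 eliminated.
Round 2: Option 1 26, Option 3 24, Option 4 23. Option 4 eliminated.
Round 3: Option 1 26, Option 3 47. Option 3 has a majority (≥37).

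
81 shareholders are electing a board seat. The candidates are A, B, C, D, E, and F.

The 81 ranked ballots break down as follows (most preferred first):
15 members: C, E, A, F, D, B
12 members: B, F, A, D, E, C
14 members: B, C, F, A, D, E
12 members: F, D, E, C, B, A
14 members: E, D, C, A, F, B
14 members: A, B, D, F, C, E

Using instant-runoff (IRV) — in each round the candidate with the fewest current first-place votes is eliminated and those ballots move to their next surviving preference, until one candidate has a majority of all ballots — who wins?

Round 1: A 14, B 26, C 15, D 0, E 14, F 12. D eliminated.
Round 2: A 14, B 26, C 15, E 14, F 12. F eliminated.
Round 3: A 14, B 26, C 15, E 26. A eliminated.
Round 4: B 40, C 15, E 26. C eliminated.
Round 5: B 40, E 41. E has a majority (≥41).

E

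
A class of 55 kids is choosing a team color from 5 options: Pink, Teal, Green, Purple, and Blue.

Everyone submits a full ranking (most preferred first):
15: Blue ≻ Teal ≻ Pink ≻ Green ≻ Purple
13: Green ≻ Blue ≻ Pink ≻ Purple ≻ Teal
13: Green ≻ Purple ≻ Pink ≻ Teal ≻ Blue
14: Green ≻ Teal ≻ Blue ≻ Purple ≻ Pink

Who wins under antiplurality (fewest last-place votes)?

Green

Last-place votes: Pink 14, Teal 13, Green 0, Purple 15, Blue 13.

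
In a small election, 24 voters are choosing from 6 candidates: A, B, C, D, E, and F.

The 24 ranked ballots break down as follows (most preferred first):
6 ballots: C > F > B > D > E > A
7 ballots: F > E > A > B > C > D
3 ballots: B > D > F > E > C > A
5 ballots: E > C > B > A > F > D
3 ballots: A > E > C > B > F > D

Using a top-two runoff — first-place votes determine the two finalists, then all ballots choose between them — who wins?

C

Round 1 first-place votes: A 3, B 3, C 6, D 0, E 5, F 7. F and C advance.
Runoff: F is ranked above C on 10 ballots, C above F on 14.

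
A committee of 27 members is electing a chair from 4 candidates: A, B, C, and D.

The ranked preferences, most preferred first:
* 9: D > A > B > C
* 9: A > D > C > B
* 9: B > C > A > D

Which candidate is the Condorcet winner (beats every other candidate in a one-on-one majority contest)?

A vs B: 18–9
A vs C: 18–9
A vs D: 18–9
A beats every other candidate.

A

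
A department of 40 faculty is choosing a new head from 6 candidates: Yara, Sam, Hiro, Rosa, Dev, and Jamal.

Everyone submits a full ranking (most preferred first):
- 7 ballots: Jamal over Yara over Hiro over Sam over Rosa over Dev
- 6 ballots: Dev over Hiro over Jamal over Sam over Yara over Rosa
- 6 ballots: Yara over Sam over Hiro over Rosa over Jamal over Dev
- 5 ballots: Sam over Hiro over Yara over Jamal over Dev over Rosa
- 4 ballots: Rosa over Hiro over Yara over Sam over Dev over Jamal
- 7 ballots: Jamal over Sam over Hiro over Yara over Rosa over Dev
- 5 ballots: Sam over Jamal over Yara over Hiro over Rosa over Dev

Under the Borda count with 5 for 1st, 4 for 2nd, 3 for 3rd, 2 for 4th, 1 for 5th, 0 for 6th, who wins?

Sam

Yara: 7×4 + 6×1 + 6×5 + 5×3 + 4×3 + 7×2 + 5×3 = 120
Sam: 7×2 + 6×2 + 6×4 + 5×5 + 4×2 + 7×4 + 5×5 = 136
Hiro: 7×3 + 6×4 + 6×3 + 5×4 + 4×4 + 7×3 + 5×2 = 130
Rosa: 7×1 + 6×0 + 6×2 + 5×0 + 4×5 + 7×1 + 5×1 = 51
Dev: 7×0 + 6×5 + 6×0 + 5×1 + 4×1 + 7×0 + 5×0 = 39
Jamal: 7×5 + 6×3 + 6×1 + 5×2 + 4×0 + 7×5 + 5×4 = 124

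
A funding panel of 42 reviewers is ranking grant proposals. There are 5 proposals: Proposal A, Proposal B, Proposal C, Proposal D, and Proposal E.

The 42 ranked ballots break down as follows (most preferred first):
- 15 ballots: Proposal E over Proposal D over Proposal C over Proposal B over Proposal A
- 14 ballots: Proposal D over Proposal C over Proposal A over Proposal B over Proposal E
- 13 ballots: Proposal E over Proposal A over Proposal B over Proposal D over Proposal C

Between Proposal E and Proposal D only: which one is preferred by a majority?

Proposal E is ranked above Proposal D on 28 ballots; Proposal D above Proposal E on 14.

Proposal E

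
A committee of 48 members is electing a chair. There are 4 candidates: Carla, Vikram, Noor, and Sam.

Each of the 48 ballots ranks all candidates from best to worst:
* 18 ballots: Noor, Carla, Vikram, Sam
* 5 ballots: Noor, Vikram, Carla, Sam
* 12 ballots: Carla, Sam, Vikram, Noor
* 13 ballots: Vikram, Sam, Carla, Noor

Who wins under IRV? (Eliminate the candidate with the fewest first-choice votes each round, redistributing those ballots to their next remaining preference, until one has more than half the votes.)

Round 1: Carla 12, Vikram 13, Noor 23, Sam 0. Sam eliminated.
Round 2: Carla 12, Vikram 13, Noor 23. Carla eliminated.
Round 3: Vikram 25, Noor 23. Vikram has a majority (≥25).

Vikram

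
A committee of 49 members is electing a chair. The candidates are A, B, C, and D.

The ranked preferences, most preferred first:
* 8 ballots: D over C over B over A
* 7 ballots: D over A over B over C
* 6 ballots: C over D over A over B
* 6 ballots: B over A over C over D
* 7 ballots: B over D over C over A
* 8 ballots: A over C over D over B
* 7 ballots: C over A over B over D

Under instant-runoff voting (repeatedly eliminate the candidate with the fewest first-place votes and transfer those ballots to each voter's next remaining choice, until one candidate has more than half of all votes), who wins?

Round 1: A 8, B 13, C 13, D 15. A eliminated.
Round 2: B 13, C 21, D 15. B eliminated.
Round 3: C 27, D 22. C has a majority (≥25).

C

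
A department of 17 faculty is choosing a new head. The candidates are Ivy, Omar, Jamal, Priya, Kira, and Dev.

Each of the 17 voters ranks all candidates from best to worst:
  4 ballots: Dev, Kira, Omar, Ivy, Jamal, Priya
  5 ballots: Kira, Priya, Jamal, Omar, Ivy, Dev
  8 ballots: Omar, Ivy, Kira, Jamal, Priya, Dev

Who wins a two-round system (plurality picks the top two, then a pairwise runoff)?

Kira

Round 1 first-place votes: Ivy 0, Omar 8, Jamal 0, Priya 0, Kira 5, Dev 4. Omar and Kira advance.
Runoff: Omar is ranked above Kira on 8 ballots, Kira above Omar on 9.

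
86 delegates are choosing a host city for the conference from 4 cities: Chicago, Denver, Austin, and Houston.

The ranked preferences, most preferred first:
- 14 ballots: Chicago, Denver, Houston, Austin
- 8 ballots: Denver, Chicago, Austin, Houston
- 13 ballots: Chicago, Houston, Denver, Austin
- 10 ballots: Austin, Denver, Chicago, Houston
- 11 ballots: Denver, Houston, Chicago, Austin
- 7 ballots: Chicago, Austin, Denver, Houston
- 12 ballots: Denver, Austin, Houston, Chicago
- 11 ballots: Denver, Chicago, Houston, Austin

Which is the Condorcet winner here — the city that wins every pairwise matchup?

Denver vs Chicago: 52–34
Denver vs Austin: 69–17
Denver vs Houston: 73–13
Denver beats every other city.

Denver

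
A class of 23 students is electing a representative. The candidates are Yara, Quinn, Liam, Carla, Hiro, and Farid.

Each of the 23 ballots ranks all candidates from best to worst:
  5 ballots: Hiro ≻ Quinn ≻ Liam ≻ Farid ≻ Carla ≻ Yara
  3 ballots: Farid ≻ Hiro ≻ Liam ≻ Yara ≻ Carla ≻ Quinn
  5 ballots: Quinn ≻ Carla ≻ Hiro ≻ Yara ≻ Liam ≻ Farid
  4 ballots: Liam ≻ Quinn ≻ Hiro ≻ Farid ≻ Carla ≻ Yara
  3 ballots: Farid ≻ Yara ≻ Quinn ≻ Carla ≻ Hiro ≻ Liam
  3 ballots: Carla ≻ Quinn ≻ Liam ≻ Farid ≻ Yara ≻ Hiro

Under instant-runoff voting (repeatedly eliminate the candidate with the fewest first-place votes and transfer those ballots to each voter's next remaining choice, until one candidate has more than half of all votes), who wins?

Round 1: Yara 0, Quinn 5, Liam 4, Carla 3, Hiro 5, Farid 6. Yara eliminated.
Round 2: Quinn 5, Liam 4, Carla 3, Hiro 5, Farid 6. Carla eliminated.
Round 3: Quinn 8, Liam 4, Hiro 5, Farid 6. Liam eliminated.
Round 4: Quinn 12, Hiro 5, Farid 6. Quinn has a majority (≥12).

Quinn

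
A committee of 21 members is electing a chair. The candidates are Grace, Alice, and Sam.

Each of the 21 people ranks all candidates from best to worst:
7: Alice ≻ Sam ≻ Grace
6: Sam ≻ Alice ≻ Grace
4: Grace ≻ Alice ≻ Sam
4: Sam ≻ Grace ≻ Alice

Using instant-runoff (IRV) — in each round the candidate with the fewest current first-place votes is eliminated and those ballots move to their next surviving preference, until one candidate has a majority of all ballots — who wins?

Alice

Round 1: Grace 4, Alice 7, Sam 10. Grace eliminated.
Round 2: Alice 11, Sam 10. Alice has a majority (≥11).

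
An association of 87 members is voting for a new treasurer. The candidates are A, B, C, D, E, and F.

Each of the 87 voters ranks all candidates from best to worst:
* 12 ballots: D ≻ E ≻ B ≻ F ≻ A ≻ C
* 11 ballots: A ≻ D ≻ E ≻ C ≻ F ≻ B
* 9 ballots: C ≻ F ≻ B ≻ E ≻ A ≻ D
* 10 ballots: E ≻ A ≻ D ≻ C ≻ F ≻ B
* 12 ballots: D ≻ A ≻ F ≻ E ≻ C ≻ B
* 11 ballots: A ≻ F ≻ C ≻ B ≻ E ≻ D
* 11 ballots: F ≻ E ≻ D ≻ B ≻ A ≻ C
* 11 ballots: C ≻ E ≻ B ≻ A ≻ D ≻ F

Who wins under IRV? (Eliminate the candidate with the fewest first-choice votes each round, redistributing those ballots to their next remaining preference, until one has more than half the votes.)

A

Round 1: A 22, B 0, C 20, D 24, E 10, F 11. B eliminated.
Round 2: A 22, C 20, D 24, E 10, F 11. E eliminated.
Round 3: A 32, C 20, D 24, F 11. F eliminated.
Round 4: A 32, C 20, D 35. C eliminated.
Round 5: A 52, D 35. A has a majority (≥44).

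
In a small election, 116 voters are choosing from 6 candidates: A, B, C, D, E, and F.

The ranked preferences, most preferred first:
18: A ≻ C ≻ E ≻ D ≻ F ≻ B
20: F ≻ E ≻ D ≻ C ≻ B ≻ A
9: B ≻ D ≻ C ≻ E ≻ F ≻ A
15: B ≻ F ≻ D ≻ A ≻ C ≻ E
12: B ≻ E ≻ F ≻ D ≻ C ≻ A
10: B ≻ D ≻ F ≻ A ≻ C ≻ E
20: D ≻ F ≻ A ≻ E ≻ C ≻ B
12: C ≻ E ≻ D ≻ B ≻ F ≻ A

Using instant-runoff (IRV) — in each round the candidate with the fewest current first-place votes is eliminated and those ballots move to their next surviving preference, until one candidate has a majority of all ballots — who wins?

Round 1: A 18, B 46, C 12, D 20, E 0, F 20. E eliminated.
Round 2: A 18, B 46, C 12, D 20, F 20. C eliminated.
Round 3: A 18, B 46, D 32, F 20. A eliminated.
Round 4: B 46, D 50, F 20. F eliminated.
Round 5: B 46, D 70. D has a majority (≥59).

D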